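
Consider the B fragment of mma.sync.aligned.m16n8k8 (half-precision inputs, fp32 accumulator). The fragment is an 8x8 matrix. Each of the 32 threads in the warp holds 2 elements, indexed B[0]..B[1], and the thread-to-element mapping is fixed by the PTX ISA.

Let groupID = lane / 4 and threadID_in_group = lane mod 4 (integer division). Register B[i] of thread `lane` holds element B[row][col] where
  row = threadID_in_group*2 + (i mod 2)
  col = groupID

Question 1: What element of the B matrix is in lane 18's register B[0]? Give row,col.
4,4

L=18->g=18>>2=4, t=18&3=2
[0]->row 2·2+0=4  col g=4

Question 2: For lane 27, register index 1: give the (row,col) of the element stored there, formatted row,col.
7,6

27: gr=6,th=3
[1] (3*2+1,6) = (7,6)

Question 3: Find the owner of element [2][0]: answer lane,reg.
c=0->g=0  r=2->t=1,b0=0
L=0*4+1=1  i=0=0

1,0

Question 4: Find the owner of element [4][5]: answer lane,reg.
c=5->g=5  r=4->t=2,b0=0
L=5*4+2=22  i=0=0

22,0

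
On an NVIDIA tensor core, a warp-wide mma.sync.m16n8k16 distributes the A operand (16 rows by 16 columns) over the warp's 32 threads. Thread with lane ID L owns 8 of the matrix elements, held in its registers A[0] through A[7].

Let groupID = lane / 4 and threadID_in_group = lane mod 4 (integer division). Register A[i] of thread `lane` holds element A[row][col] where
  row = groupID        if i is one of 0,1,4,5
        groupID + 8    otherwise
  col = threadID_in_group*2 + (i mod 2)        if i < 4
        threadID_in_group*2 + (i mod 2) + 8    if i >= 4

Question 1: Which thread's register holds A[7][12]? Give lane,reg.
30,4

r: 7->gid=7,r8=0  c: 12->c8=1,tid=2,i&1=0
L=7*4+2=30  i=1*4+0*2+0=4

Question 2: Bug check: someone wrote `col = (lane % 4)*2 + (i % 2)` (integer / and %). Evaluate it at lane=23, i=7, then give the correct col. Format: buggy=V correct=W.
buggy=7 correct=15

`(lane % 4)*2 + (i % 2)`[23,7]->7
23: gid=5,tid=3
[7] (5+8,3*2+1+8) = (13,15)
col: 7 vs 15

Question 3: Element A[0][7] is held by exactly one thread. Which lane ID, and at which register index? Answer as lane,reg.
r=0→G=0,rhi=0  c=7→chi=0,T=3,p=1
L=0*4+3=3  i=0*4+0*2+1=1

3,1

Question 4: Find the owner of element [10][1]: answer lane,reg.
8,3

r=10→G=2,rhi=1  c=1→chi=0,T=0,p=1
L=2*4+0=8  i=0*4+1*2+1=3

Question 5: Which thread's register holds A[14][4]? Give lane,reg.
r: 14->gid=6,r8=1  c: 4->c8=0,tid=2,i&1=0
L=6*4+2=26  i=0*4+1*2+0=2

26,2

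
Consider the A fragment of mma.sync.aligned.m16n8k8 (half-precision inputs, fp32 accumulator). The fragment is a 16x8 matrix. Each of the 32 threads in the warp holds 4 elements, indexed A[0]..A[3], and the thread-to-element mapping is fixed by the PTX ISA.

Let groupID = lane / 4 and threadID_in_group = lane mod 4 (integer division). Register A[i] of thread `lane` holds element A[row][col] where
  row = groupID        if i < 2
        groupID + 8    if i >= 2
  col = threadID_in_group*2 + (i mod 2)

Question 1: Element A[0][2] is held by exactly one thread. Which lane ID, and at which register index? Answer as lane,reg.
r:0=>grp=0,rB=0  c:2=>tig=1,lo=0
L=0*4+1=1  i=0*2+0=0

1,0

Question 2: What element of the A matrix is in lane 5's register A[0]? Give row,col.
1,2

5: G=1,T=1
[0] (1+0,1*2+0) = (1,2)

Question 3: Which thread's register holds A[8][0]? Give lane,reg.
r=8⇒gr=0,Rb=1  c=0⇒th=0,odd=0
L=0*4+0=0  i=1*2+0=2

0,2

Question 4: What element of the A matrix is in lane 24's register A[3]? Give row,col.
lane 24: g=6 (24/4), t=0 (24%4)
i=3: r=6+8=14, c=0*2+1=1

14,1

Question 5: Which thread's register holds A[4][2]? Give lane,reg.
17,0

r: 4->gid=4,r8=0  c: 2->tid=1,i&1=0
L=4*4+1=17  i=0*2+0=0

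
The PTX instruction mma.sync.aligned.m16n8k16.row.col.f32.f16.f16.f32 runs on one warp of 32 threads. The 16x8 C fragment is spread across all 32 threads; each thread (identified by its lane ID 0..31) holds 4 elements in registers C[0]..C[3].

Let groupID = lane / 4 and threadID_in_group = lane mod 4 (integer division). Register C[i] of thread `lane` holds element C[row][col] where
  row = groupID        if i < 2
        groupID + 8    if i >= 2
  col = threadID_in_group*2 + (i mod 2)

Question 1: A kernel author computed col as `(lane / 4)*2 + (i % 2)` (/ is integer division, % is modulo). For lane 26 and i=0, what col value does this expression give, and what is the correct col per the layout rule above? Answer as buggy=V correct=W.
`(lane / 4)*2 + (i % 2)`[26,0]→12
L=26→G=26>>2=6, T=26&3=2
[0]→row 6+0=6  col 2·2+0=4
col: 12 vs 4

buggy=12 correct=4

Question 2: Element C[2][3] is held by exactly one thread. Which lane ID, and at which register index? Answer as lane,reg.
r: 2->gid=2,r8=0  c: 3->tid=1,i&1=1
L=2*4+1=9  i=0*2+1=1

9,1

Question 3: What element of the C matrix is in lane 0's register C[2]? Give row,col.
lane 0: grp=0 (0/4), tig=0 (0%4)
i=2: r=0+8=8, c=0*2+0=0

8,0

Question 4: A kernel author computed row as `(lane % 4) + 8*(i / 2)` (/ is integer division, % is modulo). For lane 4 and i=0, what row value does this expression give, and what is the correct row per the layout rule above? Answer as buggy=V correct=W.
buggy=0 correct=1

`(lane % 4) + 8*(i / 2)`[4,0]->0
lane 4->4/4=1, 4 mod 4=0
i=0  r:1+0->1  c:2·0+0->0
row: 0 vs 1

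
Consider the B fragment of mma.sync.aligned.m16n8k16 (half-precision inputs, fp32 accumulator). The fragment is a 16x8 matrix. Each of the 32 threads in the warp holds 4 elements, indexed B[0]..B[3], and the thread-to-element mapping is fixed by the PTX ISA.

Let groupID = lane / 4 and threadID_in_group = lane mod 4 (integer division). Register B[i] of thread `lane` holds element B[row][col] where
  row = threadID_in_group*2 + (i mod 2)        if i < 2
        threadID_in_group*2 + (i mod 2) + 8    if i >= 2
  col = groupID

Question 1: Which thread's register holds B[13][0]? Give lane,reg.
c:0=>grp=0  r:13=>rB=1,tig=2,lo=1
L=0*4+2=2  i=1*2+1=3

2,3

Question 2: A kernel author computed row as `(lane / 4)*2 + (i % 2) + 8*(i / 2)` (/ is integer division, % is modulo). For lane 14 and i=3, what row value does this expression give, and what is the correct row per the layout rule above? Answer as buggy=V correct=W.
`(lane / 4)*2 + (i % 2) + 8*(i / 2)`[14,3]->15
lane 14: gid=3 (14/4), tid=2 (14%4)
i=3: r=2*2+1+8=13, c=gid=3
row: 15 vs 13

buggy=15 correct=13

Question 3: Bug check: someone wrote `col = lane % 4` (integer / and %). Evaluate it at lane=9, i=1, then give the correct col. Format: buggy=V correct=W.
buggy=1 correct=2

`lane % 4`[9,1]=>1
L=9=>grp=9>>2=2, tig=9&3=1
[1]=>row 1·2+1+0=3  col grp=2
col: 1 vs 2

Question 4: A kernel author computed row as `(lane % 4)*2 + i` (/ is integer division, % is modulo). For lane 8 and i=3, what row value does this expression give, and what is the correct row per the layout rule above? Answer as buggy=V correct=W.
`(lane % 4)*2 + i`[8,3]->3
lane 8: g=2 (8/4), t=0 (8%4)
i=3: r=0*2+1+8=9, c=g=2
row: 3 vs 9

buggy=3 correct=9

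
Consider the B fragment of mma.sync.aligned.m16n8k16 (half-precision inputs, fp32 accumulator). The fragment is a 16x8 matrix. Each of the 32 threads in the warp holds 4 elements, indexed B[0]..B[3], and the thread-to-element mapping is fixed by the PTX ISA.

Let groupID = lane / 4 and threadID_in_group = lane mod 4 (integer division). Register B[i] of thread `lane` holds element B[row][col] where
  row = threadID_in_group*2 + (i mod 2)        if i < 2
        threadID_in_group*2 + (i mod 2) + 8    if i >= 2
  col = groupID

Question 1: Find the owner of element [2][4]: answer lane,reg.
17,0

c: 4->gid=4  r: 2->r8=0,tid=1,i&1=0
L=4*4+1=17  i=0*2+0=0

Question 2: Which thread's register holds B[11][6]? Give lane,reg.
25,3

c=6⇒gr=6  r=11⇒Rb=1,th=1,odd=1
L=6*4+1=25  i=1*2+1=3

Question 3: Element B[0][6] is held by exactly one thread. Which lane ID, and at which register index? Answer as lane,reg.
c=6->g=6  r=0->rb=0,t=0,b0=0
L=6*4+0=24  i=0*2+0=0

24,0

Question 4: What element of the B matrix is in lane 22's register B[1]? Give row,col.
5,5

lane 22: grp=5 (22/4), tig=2 (22%4)
i=1: r=2*2+1+0=5, c=grp=5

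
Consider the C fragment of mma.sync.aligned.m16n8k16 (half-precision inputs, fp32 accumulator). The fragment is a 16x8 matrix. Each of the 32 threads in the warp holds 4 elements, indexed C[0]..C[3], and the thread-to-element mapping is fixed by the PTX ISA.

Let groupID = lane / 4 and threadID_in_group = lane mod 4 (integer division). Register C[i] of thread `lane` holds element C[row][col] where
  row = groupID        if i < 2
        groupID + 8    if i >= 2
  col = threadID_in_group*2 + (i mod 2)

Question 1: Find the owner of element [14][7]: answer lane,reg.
r: 14->gid=6,r8=1  c: 7->tid=3,i&1=1
L=6*4+3=27  i=1*2+1=3

27,3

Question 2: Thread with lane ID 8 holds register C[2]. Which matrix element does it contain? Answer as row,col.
8: g=2,t=0
[2] (2+8,0*2+0) = (10,0)

10,0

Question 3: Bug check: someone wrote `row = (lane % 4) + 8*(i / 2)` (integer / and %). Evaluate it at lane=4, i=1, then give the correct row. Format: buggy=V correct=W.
`(lane % 4) + 8*(i / 2)`[4,1]->0
lane 4: gid=1 (4/4), tid=0 (4%4)
i=1: r=1+0=1, c=0*2+1=1
row: 0 vs 1

buggy=0 correct=1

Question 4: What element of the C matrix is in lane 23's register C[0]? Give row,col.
23: gid=5,tid=3
[0] (5+0,3*2+0) = (5,6)

5,6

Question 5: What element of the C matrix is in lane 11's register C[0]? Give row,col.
lane 11: gr=2 (11/4), th=3 (11%4)
i=0: r=2+0=2, c=3*2+0=6

2,6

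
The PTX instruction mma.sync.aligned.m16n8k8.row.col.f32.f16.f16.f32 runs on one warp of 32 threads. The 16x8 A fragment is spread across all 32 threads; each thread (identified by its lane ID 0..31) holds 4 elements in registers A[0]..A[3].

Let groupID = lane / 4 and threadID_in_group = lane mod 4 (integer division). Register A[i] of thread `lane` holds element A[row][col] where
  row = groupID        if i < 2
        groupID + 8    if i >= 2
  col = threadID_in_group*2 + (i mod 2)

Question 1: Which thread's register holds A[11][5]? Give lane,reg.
r=11→G=3,rhi=1  c=5→T=2,p=1
L=3*4+2=14  i=1*2+1=3

14,3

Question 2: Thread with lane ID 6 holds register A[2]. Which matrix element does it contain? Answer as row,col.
lane 6⇒6/4=1, 6 mod 4=2
i=2  r:1+8⇒9  c:2·2+0⇒4

9,4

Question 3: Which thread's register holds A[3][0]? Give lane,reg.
12,0

r=3⇒gr=3,Rb=0  c=0⇒th=0,odd=0
L=3*4+0=12  i=0*2+0=0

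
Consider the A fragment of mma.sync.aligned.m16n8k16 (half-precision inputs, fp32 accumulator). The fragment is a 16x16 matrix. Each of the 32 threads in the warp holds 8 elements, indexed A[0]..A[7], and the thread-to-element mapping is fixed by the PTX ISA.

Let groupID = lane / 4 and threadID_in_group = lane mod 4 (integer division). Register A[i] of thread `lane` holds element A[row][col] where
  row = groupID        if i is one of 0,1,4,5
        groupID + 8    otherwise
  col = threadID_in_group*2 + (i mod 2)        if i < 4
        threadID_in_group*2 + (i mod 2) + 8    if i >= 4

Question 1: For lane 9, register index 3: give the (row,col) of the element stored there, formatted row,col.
lane 9⇒9/4=2, 9 mod 4=1
i=3  r:2+8⇒10  c:2·1+1+0⇒3

10,3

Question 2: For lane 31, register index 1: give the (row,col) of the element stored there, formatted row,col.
31: gr=7,th=3
[1] (7+0,3*2+1+0) = (7,7)

7,7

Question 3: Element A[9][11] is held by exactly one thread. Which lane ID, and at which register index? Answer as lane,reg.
5,7

r=9→G=1,rhi=1  c=11→chi=1,T=1,p=1
L=1*4+1=5  i=1*4+1*2+1=7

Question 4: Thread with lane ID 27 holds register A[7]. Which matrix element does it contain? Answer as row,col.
lane 27: G=6 (27/4), T=3 (27%4)
i=7: r=6+8=14, c=3*2+1+8=15

14,15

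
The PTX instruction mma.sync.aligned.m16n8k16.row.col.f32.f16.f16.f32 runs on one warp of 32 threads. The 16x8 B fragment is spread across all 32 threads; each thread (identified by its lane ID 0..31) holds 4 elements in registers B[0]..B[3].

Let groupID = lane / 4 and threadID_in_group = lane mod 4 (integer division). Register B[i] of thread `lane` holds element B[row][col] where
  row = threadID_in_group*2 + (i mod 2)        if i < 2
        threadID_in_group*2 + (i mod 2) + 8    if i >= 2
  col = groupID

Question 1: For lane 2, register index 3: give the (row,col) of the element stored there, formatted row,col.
lane 2: gid=0 (2/4), tid=2 (2%4)
i=3: r=2*2+1+8=13, c=gid=0

13,0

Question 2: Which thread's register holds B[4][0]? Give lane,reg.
c: 0->gid=0  r: 4->r8=0,tid=2,i&1=0
L=0*4+2=2  i=0*2+0=0

2,0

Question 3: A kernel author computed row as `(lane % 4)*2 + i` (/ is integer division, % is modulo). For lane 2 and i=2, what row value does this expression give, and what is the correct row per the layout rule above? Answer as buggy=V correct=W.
`(lane % 4)*2 + i`[2,2]→6
lane 2: G=0 (2/4), T=2 (2%4)
i=2: r=2*2+0+8=12, c=G=0
row: 6 vs 12

buggy=6 correct=12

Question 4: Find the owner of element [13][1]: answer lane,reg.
c=1->g=1  r=13->rb=1,t=2,b0=1
L=1*4+2=6  i=1*2+1=3

6,3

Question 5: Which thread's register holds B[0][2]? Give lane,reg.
8,0

c=2→G=2  r=0→rhi=0,T=0,p=0
L=2*4+0=8  i=0*2+0=0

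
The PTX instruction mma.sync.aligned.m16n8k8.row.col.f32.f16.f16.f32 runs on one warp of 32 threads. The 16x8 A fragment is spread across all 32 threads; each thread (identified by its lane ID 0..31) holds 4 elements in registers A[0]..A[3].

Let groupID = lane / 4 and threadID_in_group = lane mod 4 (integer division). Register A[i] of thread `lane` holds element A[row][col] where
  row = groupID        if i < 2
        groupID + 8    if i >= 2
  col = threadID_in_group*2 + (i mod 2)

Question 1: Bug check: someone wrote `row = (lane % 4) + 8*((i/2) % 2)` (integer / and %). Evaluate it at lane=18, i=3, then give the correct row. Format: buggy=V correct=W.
buggy=10 correct=12

`(lane % 4) + 8*((i/2) % 2)`[18,3]->10
18: gid=4,tid=2
[3] (4+8,2*2+1) = (12,5)
row: 10 vs 12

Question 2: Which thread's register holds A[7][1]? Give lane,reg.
r:7=>grp=7,rB=0  c:1=>tig=0,lo=1
L=7*4+0=28  i=0*2+1=1

28,1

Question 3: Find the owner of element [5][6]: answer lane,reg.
23,0

r=5⇒gr=5,Rb=0  c=6⇒th=3,odd=0
L=5*4+3=23  i=0*2+0=0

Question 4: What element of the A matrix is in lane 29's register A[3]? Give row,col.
15,3

29: gid=7,tid=1
[3] (7+8,1*2+1) = (15,3)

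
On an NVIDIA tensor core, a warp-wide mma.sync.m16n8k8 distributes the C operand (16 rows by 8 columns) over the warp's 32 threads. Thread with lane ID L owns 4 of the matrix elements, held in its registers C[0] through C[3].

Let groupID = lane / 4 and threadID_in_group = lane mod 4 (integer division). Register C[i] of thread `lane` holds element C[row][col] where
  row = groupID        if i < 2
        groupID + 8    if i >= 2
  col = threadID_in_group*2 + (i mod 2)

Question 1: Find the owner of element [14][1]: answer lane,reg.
r=14->g=6,rb=1  c=1->t=0,b0=1
L=6*4+0=24  i=1*2+1=3

24,3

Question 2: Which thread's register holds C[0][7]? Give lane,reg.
3,1

r=0⇒gr=0,Rb=0  c=7⇒th=3,odd=1
L=0*4+3=3  i=0*2+1=1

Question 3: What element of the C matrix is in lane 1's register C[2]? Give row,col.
1: grp=0,tig=1
[2] (0+8,1*2+0) = (8,2)

8,2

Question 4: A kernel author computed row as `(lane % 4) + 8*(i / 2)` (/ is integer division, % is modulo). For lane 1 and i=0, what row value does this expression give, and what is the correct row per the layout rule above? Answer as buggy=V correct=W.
buggy=1 correct=0

`(lane % 4) + 8*(i / 2)`[1,0]→1
1: G=0,T=1
[0] (0+0,1*2+0) = (0,2)
row: 1 vs 0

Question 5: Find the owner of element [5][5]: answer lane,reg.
r=5->g=5,rb=0  c=5->t=2,b0=1
L=5*4+2=22  i=0*2+1=1

22,1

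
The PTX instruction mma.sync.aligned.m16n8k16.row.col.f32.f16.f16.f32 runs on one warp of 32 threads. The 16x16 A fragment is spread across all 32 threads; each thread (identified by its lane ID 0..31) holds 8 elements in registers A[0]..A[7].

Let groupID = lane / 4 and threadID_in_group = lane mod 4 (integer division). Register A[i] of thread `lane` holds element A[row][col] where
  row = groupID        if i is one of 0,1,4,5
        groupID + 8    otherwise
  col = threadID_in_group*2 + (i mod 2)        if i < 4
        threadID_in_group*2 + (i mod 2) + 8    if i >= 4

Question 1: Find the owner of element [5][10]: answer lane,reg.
r=5→G=5,rhi=0  c=10→chi=1,T=1,p=0
L=5*4+1=21  i=1*4+0*2+0=4

21,4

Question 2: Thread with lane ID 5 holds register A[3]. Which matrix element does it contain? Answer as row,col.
9,3

L=5⇒gr=5>>2=1, th=5&3=1
[3]⇒row 1+8=9  col 1·2+1+0=3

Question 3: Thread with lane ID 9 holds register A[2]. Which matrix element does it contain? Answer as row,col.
10,2

L=9->gid=9>>2=2, tid=9&3=1
[2]->row 2+8=10  col 1·2+0+0=2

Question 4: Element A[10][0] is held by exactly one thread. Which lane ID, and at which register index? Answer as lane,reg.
r=10->g=2,rb=1  c=0->cb=0,t=0,b0=0
L=2*4+0=8  i=0*4+1*2+0=2

8,2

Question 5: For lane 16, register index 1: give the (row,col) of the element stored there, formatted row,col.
4,1

lane 16→16/4=4, 16 mod 4=0
i=1  r:4+0→4  c:2·0+1+0→1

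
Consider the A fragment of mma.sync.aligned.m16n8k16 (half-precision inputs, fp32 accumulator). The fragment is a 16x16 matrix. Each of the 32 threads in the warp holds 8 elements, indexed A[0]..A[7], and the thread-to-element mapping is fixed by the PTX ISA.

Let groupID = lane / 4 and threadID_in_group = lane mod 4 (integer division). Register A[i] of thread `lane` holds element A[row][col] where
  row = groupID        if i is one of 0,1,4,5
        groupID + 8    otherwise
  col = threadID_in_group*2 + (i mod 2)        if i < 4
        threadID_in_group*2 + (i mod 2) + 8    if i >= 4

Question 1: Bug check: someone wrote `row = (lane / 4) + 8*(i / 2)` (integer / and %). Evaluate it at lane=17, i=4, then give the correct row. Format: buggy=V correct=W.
`(lane / 4) + 8*(i / 2)`[17,4]->20
17: gid=4,tid=1
[4] (4+0,1*2+0+8) = (4,10)
row: 20 vs 4

buggy=20 correct=4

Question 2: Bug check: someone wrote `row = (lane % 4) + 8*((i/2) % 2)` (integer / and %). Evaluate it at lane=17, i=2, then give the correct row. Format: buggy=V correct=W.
buggy=9 correct=12

`(lane % 4) + 8*((i/2) % 2)`[17,2]→9
lane 17: G=4 (17/4), T=1 (17%4)
i=2: r=4+8=12, c=1*2+0+0=2
row: 9 vs 12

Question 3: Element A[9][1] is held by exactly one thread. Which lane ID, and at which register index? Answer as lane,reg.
r=9→G=1,rhi=1  c=1→chi=0,T=0,p=1
L=1*4+0=4  i=0*4+1*2+1=3

4,3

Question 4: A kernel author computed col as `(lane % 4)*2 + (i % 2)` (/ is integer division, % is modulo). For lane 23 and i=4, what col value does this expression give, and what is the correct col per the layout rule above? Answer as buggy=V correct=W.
`(lane % 4)*2 + (i % 2)`[23,4]=>6
lane 23=>23/4=5, 23 mod 4=3
i=4  r:5+0=>5  c:2·3+0+8=>14
col: 6 vs 14

buggy=6 correct=14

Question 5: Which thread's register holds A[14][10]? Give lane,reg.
25,6

r=14→G=6,rhi=1  c=10→chi=1,T=1,p=0
L=6*4+1=25  i=1*4+1*2+0=6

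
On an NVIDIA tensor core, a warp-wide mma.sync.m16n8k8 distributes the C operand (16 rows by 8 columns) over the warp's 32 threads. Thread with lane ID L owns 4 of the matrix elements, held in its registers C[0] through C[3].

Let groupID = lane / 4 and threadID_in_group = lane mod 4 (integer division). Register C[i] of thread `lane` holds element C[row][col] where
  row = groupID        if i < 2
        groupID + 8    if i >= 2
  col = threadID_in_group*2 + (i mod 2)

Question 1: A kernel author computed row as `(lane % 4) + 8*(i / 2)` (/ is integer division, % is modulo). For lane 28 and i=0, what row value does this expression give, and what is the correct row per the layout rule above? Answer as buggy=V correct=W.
buggy=0 correct=7

`(lane % 4) + 8*(i / 2)`[28,0]->0
lane 28: gid=7 (28/4), tid=0 (28%4)
i=0: r=7+0=7, c=0*2+0=0
row: 0 vs 7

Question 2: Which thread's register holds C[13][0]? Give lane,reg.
20,2

r=13->g=5,rb=1  c=0->t=0,b0=0
L=5*4+0=20  i=1*2+0=2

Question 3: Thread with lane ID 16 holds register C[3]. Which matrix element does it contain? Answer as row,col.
12,1

lane 16->16/4=4, 16 mod 4=0
i=3  r:4+8->12  c:2·0+1->1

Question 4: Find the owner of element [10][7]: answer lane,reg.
r=10⇒gr=2,Rb=1  c=7⇒th=3,odd=1
L=2*4+3=11  i=1*2+1=3

11,3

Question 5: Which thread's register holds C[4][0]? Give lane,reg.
16,0

r=4→G=4,rhi=0  c=0→T=0,p=0
L=4*4+0=16  i=0*2+0=0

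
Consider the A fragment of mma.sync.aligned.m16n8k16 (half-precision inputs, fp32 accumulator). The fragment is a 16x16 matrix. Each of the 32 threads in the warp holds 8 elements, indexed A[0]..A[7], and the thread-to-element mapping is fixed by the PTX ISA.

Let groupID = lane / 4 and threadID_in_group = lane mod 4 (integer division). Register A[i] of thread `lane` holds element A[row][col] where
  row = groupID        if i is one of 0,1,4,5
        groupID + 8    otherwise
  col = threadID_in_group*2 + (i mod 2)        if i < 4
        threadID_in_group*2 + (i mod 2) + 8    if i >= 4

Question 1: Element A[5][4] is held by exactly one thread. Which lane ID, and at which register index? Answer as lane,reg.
22,0

r: 5->gid=5,r8=0  c: 4->c8=0,tid=2,i&1=0
L=5*4+2=22  i=0*4+0*2+0=0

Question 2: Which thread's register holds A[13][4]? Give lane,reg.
22,2

r=13->g=5,rb=1  c=4->cb=0,t=2,b0=0
L=5*4+2=22  i=0*4+1*2+0=2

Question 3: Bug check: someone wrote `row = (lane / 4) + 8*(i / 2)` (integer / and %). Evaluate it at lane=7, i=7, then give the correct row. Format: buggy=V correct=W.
buggy=25 correct=9

`(lane / 4) + 8*(i / 2)`[7,7]=>25
7: grp=1,tig=3
[7] (1+8,3*2+1+8) = (9,15)
row: 25 vs 9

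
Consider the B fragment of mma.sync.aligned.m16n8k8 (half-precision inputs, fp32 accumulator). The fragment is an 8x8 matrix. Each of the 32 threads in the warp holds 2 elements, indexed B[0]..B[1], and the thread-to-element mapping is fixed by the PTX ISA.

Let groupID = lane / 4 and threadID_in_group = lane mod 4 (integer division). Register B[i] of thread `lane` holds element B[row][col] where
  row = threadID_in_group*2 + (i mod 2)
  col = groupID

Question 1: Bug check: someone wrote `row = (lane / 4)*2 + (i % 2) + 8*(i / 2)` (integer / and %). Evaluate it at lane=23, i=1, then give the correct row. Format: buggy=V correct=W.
buggy=11 correct=7

`(lane / 4)*2 + (i % 2) + 8*(i / 2)`[23,1]→11
lane 23→23/4=5, 23 mod 4=3
i=1  r:2·3+1→7  c:5
row: 11 vs 7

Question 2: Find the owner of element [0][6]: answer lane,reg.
c:6=>grp=6  r:0=>tig=0,lo=0
L=6*4+0=24  i=0=0

24,0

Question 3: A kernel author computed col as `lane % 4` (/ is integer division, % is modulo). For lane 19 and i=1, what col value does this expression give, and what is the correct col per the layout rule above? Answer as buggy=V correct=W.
buggy=3 correct=4

`lane % 4`[19,1]->3
19: gid=4,tid=3
[1] (3*2+1,4) = (7,4)
col: 3 vs 4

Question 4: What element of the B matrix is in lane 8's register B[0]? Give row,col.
0,2

L=8->gid=8>>2=2, tid=8&3=0
[0]->row 0·2+0=0  col gid=2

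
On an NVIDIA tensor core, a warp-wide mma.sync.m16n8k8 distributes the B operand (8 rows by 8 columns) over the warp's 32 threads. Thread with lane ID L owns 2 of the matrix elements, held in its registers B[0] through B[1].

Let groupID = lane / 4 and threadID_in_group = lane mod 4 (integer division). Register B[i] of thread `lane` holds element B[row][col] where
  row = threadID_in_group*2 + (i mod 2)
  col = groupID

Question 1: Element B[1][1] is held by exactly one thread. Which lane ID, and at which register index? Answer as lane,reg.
4,1

c=1→G=1  r=1→T=0,p=1
L=1*4+0=4  i=1=1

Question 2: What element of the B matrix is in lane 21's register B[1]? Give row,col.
lane 21: gid=5 (21/4), tid=1 (21%4)
i=1: r=1*2+1=3, c=gid=5

3,5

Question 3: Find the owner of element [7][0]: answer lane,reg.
c=0⇒gr=0  r=7⇒th=3,odd=1
L=0*4+3=3  i=1=1

3,1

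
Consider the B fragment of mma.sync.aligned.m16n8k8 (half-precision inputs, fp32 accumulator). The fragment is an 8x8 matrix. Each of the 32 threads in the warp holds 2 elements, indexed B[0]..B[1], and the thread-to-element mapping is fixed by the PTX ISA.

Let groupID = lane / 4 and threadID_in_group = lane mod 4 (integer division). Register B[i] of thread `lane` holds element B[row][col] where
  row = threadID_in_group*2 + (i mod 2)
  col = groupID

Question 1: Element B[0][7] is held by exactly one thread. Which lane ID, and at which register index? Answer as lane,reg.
c=7→G=7  r=0→T=0,p=0
L=7*4+0=28  i=0=0

28,0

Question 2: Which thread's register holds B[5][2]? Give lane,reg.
c: 2->gid=2  r: 5->tid=2,i&1=1
L=2*4+2=10  i=1=1

10,1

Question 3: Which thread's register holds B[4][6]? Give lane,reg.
26,0

c=6->g=6  r=4->t=2,b0=0
L=6*4+2=26  i=0=0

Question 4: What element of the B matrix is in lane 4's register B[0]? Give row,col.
lane 4: gr=1 (4/4), th=0 (4%4)
i=0: r=0*2+0=0, c=gr=1

0,1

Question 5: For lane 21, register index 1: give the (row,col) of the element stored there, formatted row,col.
3,5

21: gid=5,tid=1
[1] (1*2+1,5) = (3,5)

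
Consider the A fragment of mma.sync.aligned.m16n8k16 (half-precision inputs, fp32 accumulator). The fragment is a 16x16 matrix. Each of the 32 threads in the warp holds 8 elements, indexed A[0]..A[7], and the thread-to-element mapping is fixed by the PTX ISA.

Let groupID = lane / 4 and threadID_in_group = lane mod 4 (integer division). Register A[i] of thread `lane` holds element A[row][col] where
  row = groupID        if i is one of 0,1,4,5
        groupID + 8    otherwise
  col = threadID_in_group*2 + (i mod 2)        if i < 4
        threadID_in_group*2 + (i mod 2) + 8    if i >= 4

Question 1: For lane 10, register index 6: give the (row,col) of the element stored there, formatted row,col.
10: gid=2,tid=2
[6] (2+8,2*2+0+8) = (10,12)

10,12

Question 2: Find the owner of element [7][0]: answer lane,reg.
r: 7->gid=7,r8=0  c: 0->c8=0,tid=0,i&1=0
L=7*4+0=28  i=0*4+0*2+0=0

28,0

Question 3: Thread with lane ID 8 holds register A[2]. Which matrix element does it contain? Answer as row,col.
lane 8→8/4=2, 8 mod 4=0
i=2  r:2+8→10  c:2·0+0+0→0

10,0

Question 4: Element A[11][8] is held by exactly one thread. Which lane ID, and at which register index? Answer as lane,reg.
12,6

r:11=>grp=3,rB=1  c:8=>cB=1,tig=0,lo=0
L=3*4+0=12  i=1*4+1*2+0=6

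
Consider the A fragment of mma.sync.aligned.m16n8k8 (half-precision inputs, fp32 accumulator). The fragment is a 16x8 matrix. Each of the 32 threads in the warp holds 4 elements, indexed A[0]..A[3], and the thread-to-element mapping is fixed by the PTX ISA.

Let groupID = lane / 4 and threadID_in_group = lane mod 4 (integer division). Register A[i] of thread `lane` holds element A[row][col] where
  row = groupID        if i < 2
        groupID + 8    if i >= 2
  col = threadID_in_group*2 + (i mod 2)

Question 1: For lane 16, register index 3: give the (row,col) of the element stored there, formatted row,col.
L=16→G=16>>2=4, T=16&3=0
[3]→row 4+8=12  col 0·2+1=1

12,1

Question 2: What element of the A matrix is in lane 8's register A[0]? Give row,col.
L=8⇒gr=8>>2=2, th=8&3=0
[0]⇒row 2+0=2  col 0·2+0=0

2,0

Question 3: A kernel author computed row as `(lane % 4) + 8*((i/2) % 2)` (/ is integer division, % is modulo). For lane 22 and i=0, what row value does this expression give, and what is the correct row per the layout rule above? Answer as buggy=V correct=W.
buggy=2 correct=5

`(lane % 4) + 8*((i/2) % 2)`[22,0]=>2
lane 22=>22/4=5, 22 mod 4=2
i=0  r:5+0=>5  c:2·2+0=>4
row: 2 vs 5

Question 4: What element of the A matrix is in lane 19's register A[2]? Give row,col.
12,6

lane 19: gid=4 (19/4), tid=3 (19%4)
i=2: r=4+8=12, c=3*2+0=6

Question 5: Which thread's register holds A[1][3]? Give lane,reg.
5,1

r: 1->gid=1,r8=0  c: 3->tid=1,i&1=1
L=1*4+1=5  i=0*2+1=1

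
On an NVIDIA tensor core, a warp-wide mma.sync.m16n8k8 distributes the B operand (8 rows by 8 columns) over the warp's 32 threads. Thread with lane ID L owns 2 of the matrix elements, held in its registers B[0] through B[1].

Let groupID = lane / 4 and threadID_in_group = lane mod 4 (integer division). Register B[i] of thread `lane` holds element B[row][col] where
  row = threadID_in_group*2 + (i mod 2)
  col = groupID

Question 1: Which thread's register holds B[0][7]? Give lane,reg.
c=7->g=7  r=0->t=0,b0=0
L=7*4+0=28  i=0=0

28,0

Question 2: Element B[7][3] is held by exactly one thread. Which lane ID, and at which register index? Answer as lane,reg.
c=3⇒gr=3  r=7⇒th=3,odd=1
L=3*4+3=15  i=1=1

15,1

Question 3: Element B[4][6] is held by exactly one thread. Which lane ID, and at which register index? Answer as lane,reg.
26,0

c=6⇒gr=6  r=4⇒th=2,odd=0
L=6*4+2=26  i=0=0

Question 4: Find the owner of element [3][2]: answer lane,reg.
c:2=>grp=2  r:3=>tig=1,lo=1
L=2*4+1=9  i=1=1

9,1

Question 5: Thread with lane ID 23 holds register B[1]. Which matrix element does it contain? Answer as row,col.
7,5

23: G=5,T=3
[1] (3*2+1,5) = (7,5)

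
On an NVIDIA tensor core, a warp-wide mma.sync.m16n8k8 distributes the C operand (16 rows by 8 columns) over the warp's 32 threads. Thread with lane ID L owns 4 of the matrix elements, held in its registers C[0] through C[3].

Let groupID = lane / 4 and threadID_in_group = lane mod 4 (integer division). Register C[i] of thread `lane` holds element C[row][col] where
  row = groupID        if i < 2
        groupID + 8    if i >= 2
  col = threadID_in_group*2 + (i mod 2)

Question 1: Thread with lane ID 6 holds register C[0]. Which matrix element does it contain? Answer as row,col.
L=6->gid=6>>2=1, tid=6&3=2
[0]->row 1+0=1  col 2·2+0=4

1,4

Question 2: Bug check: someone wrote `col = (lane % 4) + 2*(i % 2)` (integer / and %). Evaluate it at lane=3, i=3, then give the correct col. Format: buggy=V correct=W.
`(lane % 4) + 2*(i % 2)`[3,3]->5
3: g=0,t=3
[3] (0+8,3*2+1) = (8,7)
col: 5 vs 7

buggy=5 correct=7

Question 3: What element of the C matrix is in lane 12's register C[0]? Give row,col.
12: gid=3,tid=0
[0] (3+0,0*2+0) = (3,0)

3,0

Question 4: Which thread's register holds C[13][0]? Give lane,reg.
20,2

r=13→G=5,rhi=1  c=0→T=0,p=0
L=5*4+0=20  i=1*2+0=2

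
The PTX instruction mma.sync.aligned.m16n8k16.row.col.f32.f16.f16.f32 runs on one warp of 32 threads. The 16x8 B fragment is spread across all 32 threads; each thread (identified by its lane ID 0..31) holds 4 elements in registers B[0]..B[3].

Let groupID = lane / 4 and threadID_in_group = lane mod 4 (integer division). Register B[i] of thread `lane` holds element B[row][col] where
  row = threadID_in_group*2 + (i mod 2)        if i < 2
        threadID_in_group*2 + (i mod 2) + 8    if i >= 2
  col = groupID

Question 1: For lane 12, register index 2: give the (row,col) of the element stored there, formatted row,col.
8,3

lane 12: gid=3 (12/4), tid=0 (12%4)
i=2: r=0*2+0+8=8, c=gid=3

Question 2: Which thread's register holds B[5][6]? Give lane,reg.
c=6⇒gr=6  r=5⇒Rb=0,th=2,odd=1
L=6*4+2=26  i=0*2+1=1

26,1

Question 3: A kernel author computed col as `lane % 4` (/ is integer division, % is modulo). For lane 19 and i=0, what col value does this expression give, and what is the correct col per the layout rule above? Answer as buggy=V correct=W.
`lane % 4`[19,0]->3
lane 19->19/4=4, 19 mod 4=3
i=0  r:2·3+0+0->6  c:4
col: 3 vs 4

buggy=3 correct=4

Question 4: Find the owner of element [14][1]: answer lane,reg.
c=1⇒gr=1  r=14⇒Rb=1,th=3,odd=0
L=1*4+3=7  i=1*2+0=2

7,2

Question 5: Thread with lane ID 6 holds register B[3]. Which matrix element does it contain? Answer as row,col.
13,1

lane 6->6/4=1, 6 mod 4=2
i=3  r:2·2+1+8->13  c:1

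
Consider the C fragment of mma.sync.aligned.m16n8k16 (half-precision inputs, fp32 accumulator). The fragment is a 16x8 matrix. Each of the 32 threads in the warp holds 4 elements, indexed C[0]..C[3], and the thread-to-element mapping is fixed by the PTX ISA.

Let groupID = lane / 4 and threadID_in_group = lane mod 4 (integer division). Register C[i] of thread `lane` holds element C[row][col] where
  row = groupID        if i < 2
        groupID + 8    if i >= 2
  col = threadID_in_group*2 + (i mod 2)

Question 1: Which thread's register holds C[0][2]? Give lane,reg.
r:0=>grp=0,rB=0  c:2=>tig=1,lo=0
L=0*4+1=1  i=0*2+0=0

1,0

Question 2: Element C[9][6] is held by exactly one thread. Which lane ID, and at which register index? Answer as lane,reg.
r=9⇒gr=1,Rb=1  c=6⇒th=3,odd=0
L=1*4+3=7  i=1*2+0=2

7,2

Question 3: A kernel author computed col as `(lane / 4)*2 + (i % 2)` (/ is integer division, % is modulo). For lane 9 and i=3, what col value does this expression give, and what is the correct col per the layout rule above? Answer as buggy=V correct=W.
`(lane / 4)*2 + (i % 2)`[9,3]=>5
lane 9: grp=2 (9/4), tig=1 (9%4)
i=3: r=2+8=10, c=1*2+1=3
col: 5 vs 3

buggy=5 correct=3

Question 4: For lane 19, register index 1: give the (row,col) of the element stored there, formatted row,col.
L=19→G=19>>2=4, T=19&3=3
[1]→row 4+0=4  col 3·2+1=7

4,7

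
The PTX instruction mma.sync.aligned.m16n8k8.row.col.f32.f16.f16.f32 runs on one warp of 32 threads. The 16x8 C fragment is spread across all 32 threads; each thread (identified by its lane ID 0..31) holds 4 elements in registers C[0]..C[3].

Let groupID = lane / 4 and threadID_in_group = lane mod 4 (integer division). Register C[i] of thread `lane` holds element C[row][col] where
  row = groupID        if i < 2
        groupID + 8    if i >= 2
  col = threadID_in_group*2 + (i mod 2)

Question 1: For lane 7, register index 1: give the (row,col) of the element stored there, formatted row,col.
L=7⇒gr=7>>2=1, th=7&3=3
[1]⇒row 1+0=1  col 3·2+1=7

1,7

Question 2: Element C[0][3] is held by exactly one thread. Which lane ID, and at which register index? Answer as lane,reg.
1,1

r=0⇒gr=0,Rb=0  c=3⇒th=1,odd=1
L=0*4+1=1  i=0*2+1=1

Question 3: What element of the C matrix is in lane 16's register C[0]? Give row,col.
16: grp=4,tig=0
[0] (4+0,0*2+0) = (4,0)

4,0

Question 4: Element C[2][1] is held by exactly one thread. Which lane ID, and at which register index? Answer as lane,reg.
r:2=>grp=2,rB=0  c:1=>tig=0,lo=1
L=2*4+0=8  i=0*2+1=1

8,1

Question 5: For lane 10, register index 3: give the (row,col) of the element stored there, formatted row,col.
lane 10: gr=2 (10/4), th=2 (10%4)
i=3: r=2+8=10, c=2*2+1=5

10,5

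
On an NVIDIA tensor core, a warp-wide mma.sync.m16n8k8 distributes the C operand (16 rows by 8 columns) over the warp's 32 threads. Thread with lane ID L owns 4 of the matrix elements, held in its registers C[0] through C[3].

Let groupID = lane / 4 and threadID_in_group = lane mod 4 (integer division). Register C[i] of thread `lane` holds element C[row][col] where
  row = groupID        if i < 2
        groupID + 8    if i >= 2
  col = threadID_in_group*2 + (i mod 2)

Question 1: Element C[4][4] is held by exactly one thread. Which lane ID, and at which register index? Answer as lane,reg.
18,0

r=4→G=4,rhi=0  c=4→T=2,p=0
L=4*4+2=18  i=0*2+0=0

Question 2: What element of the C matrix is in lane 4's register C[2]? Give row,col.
L=4⇒gr=4>>2=1, th=4&3=0
[2]⇒row 1+8=9  col 0·2+0=0

9,0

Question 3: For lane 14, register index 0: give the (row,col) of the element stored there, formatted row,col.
3,4

lane 14: grp=3 (14/4), tig=2 (14%4)
i=0: r=3+0=3, c=2*2+0=4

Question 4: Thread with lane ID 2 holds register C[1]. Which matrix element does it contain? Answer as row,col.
0,5

2: g=0,t=2
[1] (0+0,2*2+1) = (0,5)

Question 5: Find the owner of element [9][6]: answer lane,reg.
r=9→G=1,rhi=1  c=6→T=3,p=0
L=1*4+3=7  i=1*2+0=2

7,2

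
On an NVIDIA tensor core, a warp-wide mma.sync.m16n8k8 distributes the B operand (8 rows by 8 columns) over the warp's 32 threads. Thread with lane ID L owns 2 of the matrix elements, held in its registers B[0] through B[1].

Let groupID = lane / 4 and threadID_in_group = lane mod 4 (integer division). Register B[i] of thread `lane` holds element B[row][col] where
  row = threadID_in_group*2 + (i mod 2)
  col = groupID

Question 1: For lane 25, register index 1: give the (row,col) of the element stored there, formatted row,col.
3,6

lane 25: gr=6 (25/4), th=1 (25%4)
i=1: r=1*2+1=3, c=gr=6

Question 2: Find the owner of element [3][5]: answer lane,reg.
c=5→G=5  r=3→T=1,p=1
L=5*4+1=21  i=1=1

21,1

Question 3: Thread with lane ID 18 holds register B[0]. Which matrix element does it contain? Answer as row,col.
L=18⇒gr=18>>2=4, th=18&3=2
[0]⇒row 2·2+0=4  col gr=4

4,4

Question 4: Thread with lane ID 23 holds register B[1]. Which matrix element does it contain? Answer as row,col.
7,5

lane 23=>23/4=5, 23 mod 4=3
i=1  r:2·3+1=>7  c:5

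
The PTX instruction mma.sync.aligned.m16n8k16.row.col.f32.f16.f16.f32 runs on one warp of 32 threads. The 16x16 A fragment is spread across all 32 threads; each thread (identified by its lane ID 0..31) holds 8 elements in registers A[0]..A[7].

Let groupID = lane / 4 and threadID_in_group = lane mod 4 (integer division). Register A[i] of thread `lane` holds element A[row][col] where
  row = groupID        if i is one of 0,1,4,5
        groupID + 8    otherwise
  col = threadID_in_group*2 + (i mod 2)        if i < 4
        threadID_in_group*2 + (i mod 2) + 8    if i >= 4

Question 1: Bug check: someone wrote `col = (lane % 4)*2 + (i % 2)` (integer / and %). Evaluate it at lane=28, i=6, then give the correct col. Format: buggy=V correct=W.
`(lane % 4)*2 + (i % 2)`[28,6]→0
L=28→G=28>>2=7, T=28&3=0
[6]→row 7+8=15  col 0·2+0+8=8
col: 0 vs 8

buggy=0 correct=8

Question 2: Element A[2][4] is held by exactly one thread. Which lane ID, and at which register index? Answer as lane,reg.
10,0

r:2=>grp=2,rB=0  c:4=>cB=0,tig=2,lo=0
L=2*4+2=10  i=0*4+0*2+0=0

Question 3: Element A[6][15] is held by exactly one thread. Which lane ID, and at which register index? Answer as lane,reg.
27,5

r:6=>grp=6,rB=0  c:15=>cB=1,tig=3,lo=1
L=6*4+3=27  i=1*4+0*2+1=5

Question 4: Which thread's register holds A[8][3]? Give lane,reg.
1,3

r=8→G=0,rhi=1  c=3→chi=0,T=1,p=1
L=0*4+1=1  i=0*4+1*2+1=3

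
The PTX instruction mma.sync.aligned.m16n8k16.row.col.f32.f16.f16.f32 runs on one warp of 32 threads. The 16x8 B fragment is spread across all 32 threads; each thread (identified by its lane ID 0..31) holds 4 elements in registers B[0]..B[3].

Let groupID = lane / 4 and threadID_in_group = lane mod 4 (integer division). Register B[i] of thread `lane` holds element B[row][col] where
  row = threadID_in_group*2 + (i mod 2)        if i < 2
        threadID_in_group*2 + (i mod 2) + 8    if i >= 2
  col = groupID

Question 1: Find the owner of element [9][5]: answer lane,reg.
c:5=>grp=5  r:9=>rB=1,tig=0,lo=1
L=5*4+0=20  i=1*2+1=3

20,3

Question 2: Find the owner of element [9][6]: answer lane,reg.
24,3

c=6⇒gr=6  r=9⇒Rb=1,th=0,odd=1
L=6*4+0=24  i=1*2+1=3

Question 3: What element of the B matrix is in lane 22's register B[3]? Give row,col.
13,5

L=22→G=22>>2=5, T=22&3=2
[3]→row 2·2+1+8=13  col G=5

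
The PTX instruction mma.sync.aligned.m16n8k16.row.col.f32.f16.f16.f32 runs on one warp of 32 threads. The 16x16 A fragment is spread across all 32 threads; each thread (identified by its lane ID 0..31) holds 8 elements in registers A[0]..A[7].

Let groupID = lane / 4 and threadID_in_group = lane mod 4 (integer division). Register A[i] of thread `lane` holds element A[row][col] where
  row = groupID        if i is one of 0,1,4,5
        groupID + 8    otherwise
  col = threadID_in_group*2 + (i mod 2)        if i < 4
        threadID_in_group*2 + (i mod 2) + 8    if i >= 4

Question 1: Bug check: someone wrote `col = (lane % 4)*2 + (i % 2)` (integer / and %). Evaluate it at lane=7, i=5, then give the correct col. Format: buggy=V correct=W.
buggy=7 correct=15

`(lane % 4)*2 + (i % 2)`[7,5]->7
L=7->g=7>>2=1, t=7&3=3
[5]->row 1+0=1  col 3·2+1+8=15
col: 7 vs 15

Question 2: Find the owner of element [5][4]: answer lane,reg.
r=5->g=5,rb=0  c=4->cb=0,t=2,b0=0
L=5*4+2=22  i=0*4+0*2+0=0

22,0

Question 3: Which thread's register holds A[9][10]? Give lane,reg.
5,6

r=9->g=1,rb=1  c=10->cb=1,t=1,b0=0
L=1*4+1=5  i=1*4+1*2+0=6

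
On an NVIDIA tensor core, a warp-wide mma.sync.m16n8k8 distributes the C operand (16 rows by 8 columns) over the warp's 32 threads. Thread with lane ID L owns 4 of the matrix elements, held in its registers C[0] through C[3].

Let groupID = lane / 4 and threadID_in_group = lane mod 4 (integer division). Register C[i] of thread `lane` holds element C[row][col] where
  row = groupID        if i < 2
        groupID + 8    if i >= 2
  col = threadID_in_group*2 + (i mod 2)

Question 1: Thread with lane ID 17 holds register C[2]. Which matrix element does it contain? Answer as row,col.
17: G=4,T=1
[2] (4+8,1*2+0) = (12,2)

12,2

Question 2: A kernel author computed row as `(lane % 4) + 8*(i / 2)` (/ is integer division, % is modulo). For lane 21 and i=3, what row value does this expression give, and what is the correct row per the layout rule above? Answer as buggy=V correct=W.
`(lane % 4) + 8*(i / 2)`[21,3]->9
lane 21: gid=5 (21/4), tid=1 (21%4)
i=3: r=5+8=13, c=1*2+1=3
row: 9 vs 13

buggy=9 correct=13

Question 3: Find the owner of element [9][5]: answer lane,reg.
r=9→G=1,rhi=1  c=5→T=2,p=1
L=1*4+2=6  i=1*2+1=3

6,3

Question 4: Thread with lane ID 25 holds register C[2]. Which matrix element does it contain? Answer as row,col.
14,2

L=25⇒gr=25>>2=6, th=25&3=1
[2]⇒row 6+8=14  col 1·2+0=2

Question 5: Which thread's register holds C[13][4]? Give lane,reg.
r=13->g=5,rb=1  c=4->t=2,b0=0
L=5*4+2=22  i=1*2+0=2

22,2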